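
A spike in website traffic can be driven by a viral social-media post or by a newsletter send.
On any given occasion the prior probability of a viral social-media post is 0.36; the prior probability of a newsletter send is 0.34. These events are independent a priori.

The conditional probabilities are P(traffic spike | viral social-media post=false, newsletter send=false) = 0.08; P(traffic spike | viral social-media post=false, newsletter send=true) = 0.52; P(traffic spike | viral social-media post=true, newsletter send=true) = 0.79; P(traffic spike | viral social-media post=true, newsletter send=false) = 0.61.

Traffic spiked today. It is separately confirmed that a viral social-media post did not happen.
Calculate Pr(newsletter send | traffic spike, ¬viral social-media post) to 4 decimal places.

Pr(newsletter send | traffic spike, ¬viral social-media post) ≈ 0.7700

For the numerator, keep only newsletter send=true terms: 0.52*0.34 = 0.176800
Denominator P(traffic spike | ¬viral social-media post): 0.08*0.66 + 0.52*0.34 = 0.229600
P(newsletter send | traffic spike, ¬viral social-media post) = 0.176800/0.229600 ≈ 0.7700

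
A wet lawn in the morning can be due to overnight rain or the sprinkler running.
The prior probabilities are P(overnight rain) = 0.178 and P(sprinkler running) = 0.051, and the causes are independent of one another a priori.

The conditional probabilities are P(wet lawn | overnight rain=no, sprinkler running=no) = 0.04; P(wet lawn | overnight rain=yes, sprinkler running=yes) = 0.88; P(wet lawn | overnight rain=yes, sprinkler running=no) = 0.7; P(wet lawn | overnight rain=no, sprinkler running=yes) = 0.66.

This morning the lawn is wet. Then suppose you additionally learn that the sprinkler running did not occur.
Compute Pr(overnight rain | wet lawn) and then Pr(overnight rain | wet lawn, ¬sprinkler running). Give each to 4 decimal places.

Pr(overnight rain | wet lawn) ≈ 0.6820; Pr(overnight rain | wet lawn, ¬sprinkler running) ≈ 0.7912

Sum P(wet lawn|·) weighted by the priors over the 4 (overnight rain, sprinkler running) configurations:
  P(wet lawn) = 0.04×0.822×0.949 + 0.66×0.822×0.051 + 0.7×0.178×0.949 + 0.88×0.178×0.051
        = 0.031203 + 0.027669 + 0.118245 + 0.007989 = 0.185106
The terms with overnight rain present sum to 0.126234, so
  P(overnight rain | wet lawn) = 0.126234 / 0.185106 ≈ 0.6820

Now also conditioning on sprinkler running≠true:
For the numerator, keep only overnight rain=true terms: 0.7*0.178 = 0.124600
Normalizer over all consistent configurations: 0.04*0.822 + 0.7*0.178 = 0.157480
P(overnight rain | wet lawn, ¬sprinkler running) = 0.124600/0.157480 ≈ 0.7912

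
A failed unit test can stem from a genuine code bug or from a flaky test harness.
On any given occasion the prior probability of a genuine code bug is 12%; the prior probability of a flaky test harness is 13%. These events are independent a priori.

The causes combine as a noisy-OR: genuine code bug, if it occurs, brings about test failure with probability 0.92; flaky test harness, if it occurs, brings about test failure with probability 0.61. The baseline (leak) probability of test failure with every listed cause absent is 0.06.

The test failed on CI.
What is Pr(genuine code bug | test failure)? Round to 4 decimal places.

Under noisy-OR, P(test failure | causes) = 1 − (1−0.06)·∏(1−qᵢ) over the active causes.
P(test failure) = 0.06*0.88*0.87 + 0.6334*0.88*0.13 + 0.9248*0.12*0.87 + 0.970672*0.12*0.13 = 0.045936 + 0.072461 + 0.096549 + 0.015142 = 0.230088
Of this, 0.111691 comes from 0.096549 + 0.015142 (the genuine code bug=true cases).
So P(genuine code bug | test failure) = 0.111691/0.230088 ≈ 0.4854.

Pr(genuine code bug | test failure) ≈ 0.4854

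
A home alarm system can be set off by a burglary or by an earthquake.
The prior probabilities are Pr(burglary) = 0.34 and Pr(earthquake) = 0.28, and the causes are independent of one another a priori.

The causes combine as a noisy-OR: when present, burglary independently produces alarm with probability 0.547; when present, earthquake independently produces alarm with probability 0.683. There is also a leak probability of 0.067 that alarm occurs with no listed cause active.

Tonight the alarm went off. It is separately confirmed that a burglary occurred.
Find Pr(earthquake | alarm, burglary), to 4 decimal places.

Under noisy-OR, P(alarm | causes) = 1 − (1−0.067)·∏(1−qᵢ) over the active causes.
P(alarm | burglary) = 0.577351*0.72 + 0.86602*0.28 = 0.415693 + 0.242486 = 0.658179
Of this, 0.242486 comes from 0.86602*0.28 (the earthquake=true cases).
P(earthquake | alarm, burglary) = 0.242486 / 0.658179 ≈ 0.3684

Pr(earthquake | alarm, burglary) ≈ 0.3684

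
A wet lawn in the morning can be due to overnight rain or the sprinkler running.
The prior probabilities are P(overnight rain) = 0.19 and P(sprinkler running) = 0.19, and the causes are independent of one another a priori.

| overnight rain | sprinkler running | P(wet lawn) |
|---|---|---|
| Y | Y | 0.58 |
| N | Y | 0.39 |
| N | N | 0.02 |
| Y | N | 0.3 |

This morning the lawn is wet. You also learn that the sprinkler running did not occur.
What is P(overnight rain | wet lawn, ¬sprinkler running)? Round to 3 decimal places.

P(wet lawn | ¬sprinkler running) = 0.02·0.81 + 0.3·0.19 = 0.016200 + 0.057000 = 0.073200
The overnight rain-present share is 0.3·0.19 = 0.057000.
P(overnight rain | wet lawn, ¬sprinkler running) = 0.057000 / 0.073200 ≈ 0.779

P(overnight rain | wet lawn, ¬sprinkler running) ≈ 0.779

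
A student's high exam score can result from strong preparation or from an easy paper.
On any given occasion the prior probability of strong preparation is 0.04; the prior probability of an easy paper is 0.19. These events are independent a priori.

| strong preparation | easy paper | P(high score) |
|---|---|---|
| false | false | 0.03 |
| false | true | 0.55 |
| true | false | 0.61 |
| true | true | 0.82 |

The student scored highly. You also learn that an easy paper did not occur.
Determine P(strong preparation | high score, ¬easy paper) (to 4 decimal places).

For the numerator, keep only strong preparation=true terms: 0.61×0.04 = 0.024400
Normalizer over all consistent configurations: 0.03×0.96 + 0.61×0.04 = 0.053200
P(strong preparation | high score, ¬easy paper) = 0.024400/0.053200 ≈ 0.4586

P(strong preparation | high score, ¬easy paper) ≈ 0.4586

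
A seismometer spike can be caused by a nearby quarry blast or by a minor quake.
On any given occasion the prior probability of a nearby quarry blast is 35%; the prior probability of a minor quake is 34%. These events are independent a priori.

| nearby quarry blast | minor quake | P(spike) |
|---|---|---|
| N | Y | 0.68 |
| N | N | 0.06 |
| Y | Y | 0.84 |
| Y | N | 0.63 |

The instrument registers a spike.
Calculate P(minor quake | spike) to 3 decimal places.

P(minor quake | spike) ≈ 0.594

P(spike) = 0.06×0.65×0.66 + 0.68×0.65×0.34 + 0.63×0.35×0.66 + 0.84×0.35×0.34 = 0.025740 + 0.150280 + 0.145530 + 0.099960 = 0.421510
The minor quake-present share is 0.150280 + 0.099960 = 0.250240.
Hence the posterior is 0.250240/0.421510 ≈ 0.594.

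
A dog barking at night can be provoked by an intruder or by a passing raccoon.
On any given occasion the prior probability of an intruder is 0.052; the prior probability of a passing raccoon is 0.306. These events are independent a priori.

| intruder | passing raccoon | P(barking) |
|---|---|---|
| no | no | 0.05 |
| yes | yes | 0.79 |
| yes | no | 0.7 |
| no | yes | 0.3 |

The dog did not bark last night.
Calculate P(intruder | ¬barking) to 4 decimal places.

P(intruder | ¬barking) ≈ 0.0168

Sum P(¬barking|·) weighted by the priors over the 4 (intruder, passing raccoon) configurations:
  P(¬barking) = 0.95·0.948·0.694 + 0.7·0.948·0.306 + 0.3·0.052·0.694 + 0.21·0.052·0.306
        = 0.625016 + 0.203062 + 0.010826 + 0.003342 = 0.842246
The terms with intruder present sum to 0.014168, so
  P(intruder | ¬barking) = 0.014168 / 0.842246 ≈ 0.0168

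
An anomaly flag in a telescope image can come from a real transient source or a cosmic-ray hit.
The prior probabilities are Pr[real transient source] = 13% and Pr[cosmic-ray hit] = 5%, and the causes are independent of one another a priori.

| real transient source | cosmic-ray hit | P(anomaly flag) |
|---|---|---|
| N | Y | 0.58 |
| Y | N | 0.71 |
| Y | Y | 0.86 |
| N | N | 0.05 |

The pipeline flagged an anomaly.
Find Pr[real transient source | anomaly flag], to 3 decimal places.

P(anomaly flag) = 0.05×0.87×0.95 + 0.58×0.87×0.05 + 0.71×0.13×0.95 + 0.86×0.13×0.05 = 0.041325 + 0.025230 + 0.087685 + 0.005590 = 0.159830
The real transient source-present share is 0.087685 + 0.005590 = 0.093275.
P(real transient source | anomaly flag) = 0.093275 / 0.159830 ≈ 0.584

Pr[real transient source | anomaly flag] ≈ 0.584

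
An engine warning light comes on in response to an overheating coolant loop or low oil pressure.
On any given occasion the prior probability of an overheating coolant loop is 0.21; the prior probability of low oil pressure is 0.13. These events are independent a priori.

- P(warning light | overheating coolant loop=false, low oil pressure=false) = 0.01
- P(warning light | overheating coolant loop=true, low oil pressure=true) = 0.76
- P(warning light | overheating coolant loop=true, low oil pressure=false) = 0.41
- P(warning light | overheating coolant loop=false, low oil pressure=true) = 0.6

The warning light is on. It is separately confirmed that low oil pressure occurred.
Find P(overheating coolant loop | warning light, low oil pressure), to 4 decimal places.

Enumerate both values of overheating coolant loop and weight by the priors:
  P(warning light | low oil pressure) = 0.6×0.79 + 0.76×0.21
        = 0.474000 + 0.159600 = 0.633600
Keeping only the overheating coolant loop-present terms gives 0.159600, so
  P(overheating coolant loop | warning light, low oil pressure) = 0.159600 / 0.633600 ≈ 0.2519

P(overheating coolant loop | warning light, low oil pressure) ≈ 0.2519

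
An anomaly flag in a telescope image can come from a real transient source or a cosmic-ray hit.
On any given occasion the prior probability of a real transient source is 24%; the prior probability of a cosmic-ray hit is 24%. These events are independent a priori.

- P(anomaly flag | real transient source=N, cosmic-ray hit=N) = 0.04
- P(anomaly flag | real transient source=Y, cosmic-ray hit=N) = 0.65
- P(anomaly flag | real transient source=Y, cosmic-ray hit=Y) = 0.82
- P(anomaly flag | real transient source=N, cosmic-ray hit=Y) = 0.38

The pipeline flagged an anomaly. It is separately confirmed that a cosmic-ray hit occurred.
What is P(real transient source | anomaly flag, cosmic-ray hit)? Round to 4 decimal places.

P(real transient source | anomaly flag, cosmic-ray hit) ≈ 0.4053

By total probability over both values of real transient source:
  P(anomaly flag | cosmic-ray hit) = 0.38×0.76 + 0.82×0.24
        = 0.288800 + 0.196800 = 0.485600
Configurations with real transient source contribute 0.196800, so
  P(real transient source | anomaly flag, cosmic-ray hit) = 0.196800 / 0.485600 ≈ 0.4053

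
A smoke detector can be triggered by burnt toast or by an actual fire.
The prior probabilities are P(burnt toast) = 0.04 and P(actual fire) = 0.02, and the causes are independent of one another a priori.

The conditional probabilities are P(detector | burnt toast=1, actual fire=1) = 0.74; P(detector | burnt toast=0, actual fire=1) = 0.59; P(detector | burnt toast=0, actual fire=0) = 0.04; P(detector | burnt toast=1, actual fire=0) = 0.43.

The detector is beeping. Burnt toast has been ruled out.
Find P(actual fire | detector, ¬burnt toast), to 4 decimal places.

P(actual fire | detector, ¬burnt toast) ≈ 0.2314

By total probability over both values of actual fire:
  P(detector | ¬burnt toast) = 0.04·0.98 + 0.59·0.02
        = 0.039200 + 0.011800 = 0.051000
Configurations with actual fire contribute 0.011800, so
  P(actual fire | detector, ¬burnt toast) = 0.011800 / 0.051000 ≈ 0.2314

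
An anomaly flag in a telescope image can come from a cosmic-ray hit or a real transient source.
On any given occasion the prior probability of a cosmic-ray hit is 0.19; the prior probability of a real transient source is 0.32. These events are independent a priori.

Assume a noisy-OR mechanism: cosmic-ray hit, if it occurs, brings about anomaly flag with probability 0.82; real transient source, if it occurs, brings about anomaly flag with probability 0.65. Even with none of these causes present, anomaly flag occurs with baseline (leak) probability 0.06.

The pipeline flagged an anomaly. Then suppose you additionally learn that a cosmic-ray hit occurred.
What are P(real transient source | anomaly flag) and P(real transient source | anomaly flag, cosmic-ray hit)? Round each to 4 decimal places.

P(real transient source | anomaly flag) ≈ 0.6221; P(real transient source | anomaly flag, cosmic-ray hit) ≈ 0.3476

Under noisy-OR, P(anomaly flag | causes) = 1 − (1−0.06)·∏(1−qᵢ) over the active causes.
For the numerator, keep only real transient source=true terms: 0.173923 + 0.057199 = 0.231122
Normalizer over all consistent configurations: 0.06·0.81·0.68 + 0.671·0.81·0.32 + 0.8308·0.19·0.68 + 0.94078·0.19·0.32 = 0.371509
Posterior = 0.231122 / 0.371509 ≈ 0.6221

With the extra evidence:
Numerator (weight on configurations with real transient source): 0.94078×0.32 = 0.301050
Normalizer over all consistent configurations: 0.8308×0.68 + 0.94078×0.32 = 0.865994
P(real transient source | anomaly flag, cosmic-ray hit) = 0.301050/0.865994 ≈ 0.3476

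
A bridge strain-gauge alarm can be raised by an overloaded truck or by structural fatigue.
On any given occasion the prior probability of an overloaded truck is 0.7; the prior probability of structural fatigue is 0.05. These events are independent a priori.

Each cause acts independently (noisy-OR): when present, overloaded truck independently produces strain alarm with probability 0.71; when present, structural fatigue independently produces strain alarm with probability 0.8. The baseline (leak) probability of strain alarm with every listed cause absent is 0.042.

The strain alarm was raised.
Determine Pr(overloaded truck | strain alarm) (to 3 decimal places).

Pr(overloaded truck | strain alarm) ≈ 0.955

Under noisy-OR, P(strain alarm | causes) = 1 − (1−0.042)·∏(1−qᵢ) over the active causes.
Enumerate the 4 (overloaded truck, structural fatigue) configurations and weight by the priors:
  P(strain alarm) = 0.042×0.3×0.95 + 0.8084×0.3×0.05 + 0.72218×0.7×0.95 + 0.944436×0.7×0.05
        = 0.011970 + 0.012126 + 0.480250 + 0.033055 = 0.537401
Configurations with overloaded truck contribute 0.513305, so
  P(overloaded truck | strain alarm) = 0.513305 / 0.537401 ≈ 0.955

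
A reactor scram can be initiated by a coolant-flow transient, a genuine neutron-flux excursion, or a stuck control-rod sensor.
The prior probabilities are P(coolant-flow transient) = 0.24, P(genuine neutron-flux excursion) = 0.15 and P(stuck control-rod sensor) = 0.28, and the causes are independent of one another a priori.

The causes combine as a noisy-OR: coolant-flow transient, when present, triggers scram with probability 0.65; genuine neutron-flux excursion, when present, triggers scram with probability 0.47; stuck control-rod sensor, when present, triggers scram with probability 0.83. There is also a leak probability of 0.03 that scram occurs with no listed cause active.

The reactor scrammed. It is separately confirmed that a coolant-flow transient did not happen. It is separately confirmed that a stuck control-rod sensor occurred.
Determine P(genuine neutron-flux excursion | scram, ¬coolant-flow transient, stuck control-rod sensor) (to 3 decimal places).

Under noisy-OR, P(scram | causes) = 1 − (1−0.03)·∏(1−qᵢ) over the active causes.
P(scram | ¬coolant-flow transient, stuck control-rod sensor) = 0.8351×0.85 + 0.912603×0.15 = 0.709835 + 0.136890 = 0.846725
The genuine neutron-flux excursion-present share is 0.912603×0.15 = 0.136890.
Hence the posterior is 0.136890/0.846725 ≈ 0.162.

P(genuine neutron-flux excursion | scram, ¬coolant-flow transient, stuck control-rod sensor) ≈ 0.162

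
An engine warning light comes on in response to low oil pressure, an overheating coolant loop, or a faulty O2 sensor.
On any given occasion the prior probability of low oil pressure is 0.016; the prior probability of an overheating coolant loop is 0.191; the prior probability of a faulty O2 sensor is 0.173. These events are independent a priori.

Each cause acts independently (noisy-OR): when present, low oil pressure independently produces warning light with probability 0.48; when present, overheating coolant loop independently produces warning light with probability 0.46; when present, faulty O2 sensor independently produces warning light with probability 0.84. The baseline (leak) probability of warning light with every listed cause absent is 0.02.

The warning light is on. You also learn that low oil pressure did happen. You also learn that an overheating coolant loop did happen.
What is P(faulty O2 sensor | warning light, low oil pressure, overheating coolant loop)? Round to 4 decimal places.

Under noisy-OR, P(warning light | causes) = 1 − (1−0.02)·∏(1−qᵢ) over the active causes.
Weight on faulty O2 sensor=true, given the evidence: 0.955971·0.173 = 0.165383
Normalizer over all consistent configurations: 0.724816·0.827 + 0.955971·0.173 = 0.764806
Posterior = 0.165383 / 0.764806 ≈ 0.2162

P(faulty O2 sensor | warning light, low oil pressure, overheating coolant loop) ≈ 0.2162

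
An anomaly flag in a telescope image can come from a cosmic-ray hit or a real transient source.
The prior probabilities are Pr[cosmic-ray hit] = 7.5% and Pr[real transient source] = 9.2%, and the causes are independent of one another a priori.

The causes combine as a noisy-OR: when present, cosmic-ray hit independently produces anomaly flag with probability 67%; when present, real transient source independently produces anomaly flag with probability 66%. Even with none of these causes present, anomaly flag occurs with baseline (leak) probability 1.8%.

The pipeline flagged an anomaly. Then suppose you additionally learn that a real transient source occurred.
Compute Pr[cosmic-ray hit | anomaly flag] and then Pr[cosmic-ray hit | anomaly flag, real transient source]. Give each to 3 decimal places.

Pr[cosmic-ray hit | anomaly flag] ≈ 0.421; Pr[cosmic-ray hit | anomaly flag, real transient source] ≈ 0.098

Under noisy-OR, P(anomaly flag | causes) = 1 − (1−0.018)·∏(1−qᵢ) over the active causes.
P(anomaly flag) = 0.018*0.925*0.908 + 0.66612*0.925*0.092 + 0.67594*0.075*0.908 + 0.88982*0.075*0.092 = 0.015118 + 0.056687 + 0.046032 + 0.006140 = 0.123977
The cosmic-ray hit-present share is 0.046032 + 0.006140 = 0.052172.
P(cosmic-ray hit | anomaly flag) = 0.052172 / 0.123977 ≈ 0.421

Now also conditioning on real transient source=true:
For the numerator, keep only cosmic-ray hit=true terms: 0.88982·0.075 = 0.066737
Normalizer over all consistent configurations: 0.66612·0.925 + 0.88982·0.075 = 0.682898
P(cosmic-ray hit | anomaly flag, real transient source) = 0.066737/0.682898 ≈ 0.098
— real transient source explains away the evidence for cosmic-ray hit.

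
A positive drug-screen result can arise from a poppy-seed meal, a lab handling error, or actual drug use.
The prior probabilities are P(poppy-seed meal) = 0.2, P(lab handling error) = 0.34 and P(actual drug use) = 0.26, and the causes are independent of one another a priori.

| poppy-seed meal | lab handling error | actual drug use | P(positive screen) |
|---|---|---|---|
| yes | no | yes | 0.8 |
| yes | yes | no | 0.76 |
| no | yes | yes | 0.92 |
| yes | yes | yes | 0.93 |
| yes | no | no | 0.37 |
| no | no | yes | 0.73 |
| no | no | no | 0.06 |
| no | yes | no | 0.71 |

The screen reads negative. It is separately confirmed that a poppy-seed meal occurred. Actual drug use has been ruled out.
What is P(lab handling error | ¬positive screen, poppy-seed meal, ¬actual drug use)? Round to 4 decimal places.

P(lab handling error | ¬positive screen, poppy-seed meal, ¬actual drug use) ≈ 0.1641

Sum P(¬positive screen|·) weighted by the priors over both values of lab handling error:
  P(¬positive screen | poppy-seed meal, ¬actual drug use) = 0.63*0.66 + 0.24*0.34
        = 0.415800 + 0.081600 = 0.497400
Keeping only the lab handling error-present terms gives 0.081600, so
  P(lab handling error | ¬positive screen, poppy-seed meal, ¬actual drug use) = 0.081600 / 0.497400 ≈ 0.1641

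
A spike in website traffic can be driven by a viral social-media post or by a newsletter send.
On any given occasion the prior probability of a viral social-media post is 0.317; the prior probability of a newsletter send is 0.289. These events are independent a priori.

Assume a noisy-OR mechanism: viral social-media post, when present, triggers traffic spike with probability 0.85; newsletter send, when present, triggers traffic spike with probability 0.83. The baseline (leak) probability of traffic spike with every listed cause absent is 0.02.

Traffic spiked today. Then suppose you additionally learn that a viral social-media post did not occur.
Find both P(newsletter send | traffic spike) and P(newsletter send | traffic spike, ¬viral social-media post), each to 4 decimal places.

Under noisy-OR, P(traffic spike | causes) = 1 − (1−0.02)·∏(1−qᵢ) over the active causes.
Weight on newsletter send=true, given the evidence: 0.164502 + 0.089324 = 0.253826
Normalizer over all consistent configurations: 0.02×0.683×0.711 + 0.8334×0.683×0.289 + 0.853×0.317×0.711 + 0.97501×0.317×0.289 = 0.455793
P(newsletter send | traffic spike) = 0.253826/0.455793 ≈ 0.5569

With the extra evidence:
Enumerate both values of newsletter send and weight by the priors:
  P(traffic spike | ¬viral social-media post) = 0.02·0.711 + 0.8334·0.289
        = 0.014220 + 0.240853 = 0.255073
Configurations with newsletter send contribute 0.240853, so
  P(newsletter send | traffic spike, ¬viral social-media post) = 0.240853 / 0.255073 ≈ 0.9443
Ruling out viral social-media post raises the posterior on newsletter send — the flip side of explaining away.

P(newsletter send | traffic spike) ≈ 0.5569; P(newsletter send | traffic spike, ¬viral social-media post) ≈ 0.9443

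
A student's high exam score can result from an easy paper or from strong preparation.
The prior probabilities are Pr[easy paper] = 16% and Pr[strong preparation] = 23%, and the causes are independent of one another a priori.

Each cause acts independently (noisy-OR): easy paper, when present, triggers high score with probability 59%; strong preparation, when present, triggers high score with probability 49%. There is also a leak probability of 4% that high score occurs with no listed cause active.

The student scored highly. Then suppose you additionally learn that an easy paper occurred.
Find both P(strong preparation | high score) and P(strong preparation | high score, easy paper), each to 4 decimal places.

P(strong preparation | high score) ≈ 0.5600; P(strong preparation | high score, easy paper) ≈ 0.2825

Under noisy-OR, P(high score | causes) = 1 − (1−0.04)·∏(1−qᵢ) over the active causes.
By total probability over the 4 (easy paper, strong preparation) configurations:
  P(high score) = 0.04*0.84*0.77 + 0.5104*0.84*0.23 + 0.6064*0.16*0.77 + 0.799264*0.16*0.23
        = 0.025872 + 0.098609 + 0.074708 + 0.029413 = 0.228602
Configurations with strong preparation contribute 0.128022, so
  P(strong preparation | high score) = 0.128022 / 0.228602 ≈ 0.5600

With the extra evidence:
P(high score | easy paper) = 0.6064*0.77 + 0.799264*0.23 = 0.466928 + 0.183831 = 0.650759
Restricting to configurations with strong preparation present: 0.799264*0.23 = 0.183831.
So P(strong preparation | high score, easy paper) = 0.183831/0.650759 ≈ 0.2825.
The drop from 0.5600 to 0.2825 is the explaining-away (discounting) effect.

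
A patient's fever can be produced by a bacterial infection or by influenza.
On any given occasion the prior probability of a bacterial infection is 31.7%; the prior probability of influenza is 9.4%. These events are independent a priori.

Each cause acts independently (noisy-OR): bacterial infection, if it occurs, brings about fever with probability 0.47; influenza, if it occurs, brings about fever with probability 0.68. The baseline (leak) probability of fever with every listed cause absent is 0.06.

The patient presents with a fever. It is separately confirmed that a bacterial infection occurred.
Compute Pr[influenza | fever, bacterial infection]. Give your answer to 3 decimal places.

Pr[influenza | fever, bacterial infection] ≈ 0.148

Under noisy-OR, P(fever | causes) = 1 − (1−0.06)·∏(1−qᵢ) over the active causes.
For the numerator, keep only influenza=true terms: 0.840576*0.094 = 0.079014
Denominator P(fever | bacterial infection): 0.5018*0.906 + 0.840576*0.094 = 0.533645
Posterior = 0.079014 / 0.533645 ≈ 0.148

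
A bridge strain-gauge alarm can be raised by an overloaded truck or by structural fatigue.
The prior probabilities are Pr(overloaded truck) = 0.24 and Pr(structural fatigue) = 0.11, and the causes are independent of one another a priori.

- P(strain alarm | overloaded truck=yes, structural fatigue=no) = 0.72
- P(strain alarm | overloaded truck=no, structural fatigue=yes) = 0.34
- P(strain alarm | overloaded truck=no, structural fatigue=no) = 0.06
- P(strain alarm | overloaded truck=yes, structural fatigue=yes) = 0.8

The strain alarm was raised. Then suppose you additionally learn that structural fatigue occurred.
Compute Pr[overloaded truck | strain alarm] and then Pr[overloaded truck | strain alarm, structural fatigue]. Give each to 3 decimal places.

Pr[overloaded truck | strain alarm] ≈ 0.717; Pr[overloaded truck | strain alarm, structural fatigue] ≈ 0.426

Weight on overloaded truck=true, given the evidence: 0.153792 + 0.021120 = 0.174912
The normalizing constant is 0.06*0.76*0.89 + 0.34*0.76*0.11 + 0.72*0.24*0.89 + 0.8*0.24*0.11 = 0.243920
Posterior = 0.174912 / 0.243920 ≈ 0.717

Now condition on the additional information:
P(strain alarm | structural fatigue) = 0.34*0.76 + 0.8*0.24 = 0.258400 + 0.192000 = 0.450400
Of this, 0.192000 comes from 0.8*0.24 (the overloaded truck=true cases).
P(overloaded truck | strain alarm, structural fatigue) = 0.192000 / 0.450400 ≈ 0.426
Conditioning on structural fatigue lowers the posterior on overloaded truck: the classic explaining-away effect in a common-effect structure.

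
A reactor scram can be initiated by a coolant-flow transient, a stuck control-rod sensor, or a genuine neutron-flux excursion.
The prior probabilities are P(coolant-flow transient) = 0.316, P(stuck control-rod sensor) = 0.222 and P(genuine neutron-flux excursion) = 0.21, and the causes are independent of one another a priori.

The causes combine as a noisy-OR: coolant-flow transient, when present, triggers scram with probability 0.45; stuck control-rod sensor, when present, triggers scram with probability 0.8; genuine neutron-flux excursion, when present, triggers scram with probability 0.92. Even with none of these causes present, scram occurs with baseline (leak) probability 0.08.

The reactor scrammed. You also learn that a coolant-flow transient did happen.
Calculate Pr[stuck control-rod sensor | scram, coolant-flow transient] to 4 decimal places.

Under noisy-OR, P(scram | causes) = 1 − (1−0.08)·∏(1−qᵢ) over the active causes.
For the numerator, keep only stuck control-rod sensor=true terms: 0.157632 + 0.046243 = 0.203875
The normalizing constant is 0.494×0.778×0.79 + 0.95952×0.778×0.21 + 0.8988×0.222×0.79 + 0.991904×0.222×0.21 = 0.664263
P(stuck control-rod sensor | scram, coolant-flow transient) = 0.203875/0.664263 ≈ 0.3069

Pr[stuck control-rod sensor | scram, coolant-flow transient] ≈ 0.3069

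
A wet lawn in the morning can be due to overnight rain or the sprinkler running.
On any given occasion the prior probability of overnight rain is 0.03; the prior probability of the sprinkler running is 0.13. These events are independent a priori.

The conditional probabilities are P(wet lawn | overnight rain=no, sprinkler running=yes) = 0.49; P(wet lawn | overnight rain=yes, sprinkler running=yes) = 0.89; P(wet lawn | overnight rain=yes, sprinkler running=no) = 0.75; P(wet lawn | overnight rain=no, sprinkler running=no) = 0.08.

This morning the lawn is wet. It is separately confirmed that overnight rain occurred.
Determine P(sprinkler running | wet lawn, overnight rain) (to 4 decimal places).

Numerator (weight on configurations with sprinkler running): 0.89×0.13 = 0.115700
Normalizer over all consistent configurations: 0.75×0.87 + 0.89×0.13 = 0.768200
P(sprinkler running | wet lawn, overnight rain) = 0.115700/0.768200 ≈ 0.1506

P(sprinkler running | wet lawn, overnight rain) ≈ 0.1506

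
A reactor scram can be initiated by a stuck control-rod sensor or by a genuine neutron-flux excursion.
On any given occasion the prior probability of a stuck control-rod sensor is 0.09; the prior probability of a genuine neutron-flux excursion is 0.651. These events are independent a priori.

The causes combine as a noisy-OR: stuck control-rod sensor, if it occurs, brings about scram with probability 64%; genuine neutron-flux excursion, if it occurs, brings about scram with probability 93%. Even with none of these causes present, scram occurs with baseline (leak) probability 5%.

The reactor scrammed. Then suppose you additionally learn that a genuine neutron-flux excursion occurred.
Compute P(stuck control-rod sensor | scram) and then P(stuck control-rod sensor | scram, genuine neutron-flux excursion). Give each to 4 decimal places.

P(stuck control-rod sensor | scram) ≈ 0.1204; P(stuck control-rod sensor | scram, genuine neutron-flux excursion) ≈ 0.0937

Under noisy-OR, P(scram | causes) = 1 − (1−0.05)·∏(1−qᵢ) over the active causes.
By total probability over the 4 (stuck control-rod sensor, genuine neutron-flux excursion) configurations:
  P(scram) = 0.05×0.91×0.349 + 0.9335×0.91×0.651 + 0.658×0.09×0.349 + 0.97606×0.09×0.651
        = 0.015880 + 0.553015 + 0.020668 + 0.057187 = 0.646750
Configurations with stuck control-rod sensor contribute 0.077855, so
  P(stuck control-rod sensor | scram) = 0.077855 / 0.646750 ≈ 0.1204

Now condition on the additional information:
By total probability over both values of stuck control-rod sensor:
  P(scram | genuine neutron-flux excursion) = 0.9335*0.91 + 0.97606*0.09
        = 0.849485 + 0.087845 = 0.937330
Configurations with stuck control-rod sensor contribute 0.087845, so
  P(stuck control-rod sensor | scram, genuine neutron-flux excursion) = 0.087845 / 0.937330 ≈ 0.0937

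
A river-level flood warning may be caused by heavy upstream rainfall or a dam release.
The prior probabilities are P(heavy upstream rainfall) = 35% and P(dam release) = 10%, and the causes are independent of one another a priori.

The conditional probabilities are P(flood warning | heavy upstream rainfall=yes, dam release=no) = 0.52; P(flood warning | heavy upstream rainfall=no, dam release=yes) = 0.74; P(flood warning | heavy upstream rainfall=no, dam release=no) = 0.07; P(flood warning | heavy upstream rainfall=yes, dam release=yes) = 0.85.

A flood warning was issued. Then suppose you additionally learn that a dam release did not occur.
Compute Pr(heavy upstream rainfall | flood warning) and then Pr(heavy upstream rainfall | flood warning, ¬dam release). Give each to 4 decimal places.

Sum P(flood warning|·) weighted by the priors over the 4 (heavy upstream rainfall, dam release) configurations:
  P(flood warning) = 0.07·0.65·0.9 + 0.74·0.65·0.1 + 0.52·0.35·0.9 + 0.85·0.35·0.1
        = 0.040950 + 0.048100 + 0.163800 + 0.029750 = 0.282600
Configurations with heavy upstream rainfall contribute 0.193550, so
  P(heavy upstream rainfall | flood warning) = 0.193550 / 0.282600 ≈ 0.6849

With the extra evidence:
P(flood warning | ¬dam release) = 0.07*0.65 + 0.52*0.35 = 0.045500 + 0.182000 = 0.227500
The heavy upstream rainfall-present share is 0.52*0.35 = 0.182000.
So P(heavy upstream rainfall | flood warning, ¬dam release) = 0.182000/0.227500 ≈ 0.8000.
With dam release excluded, heavy upstream rainfall must carry more of the explanatory weight for the flood warning.

Pr(heavy upstream rainfall | flood warning) ≈ 0.6849; Pr(heavy upstream rainfall | flood warning, ¬dam release) ≈ 0.8000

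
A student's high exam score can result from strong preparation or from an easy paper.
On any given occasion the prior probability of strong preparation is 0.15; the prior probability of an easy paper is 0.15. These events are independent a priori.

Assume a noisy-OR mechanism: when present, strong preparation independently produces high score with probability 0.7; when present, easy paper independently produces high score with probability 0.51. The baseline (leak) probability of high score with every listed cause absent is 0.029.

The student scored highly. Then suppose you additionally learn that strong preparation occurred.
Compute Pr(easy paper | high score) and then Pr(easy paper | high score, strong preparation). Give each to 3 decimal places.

Pr(easy paper | high score) ≈ 0.436; Pr(easy paper | high score, strong preparation) ≈ 0.176

Under noisy-OR, P(high score | causes) = 1 − (1−0.029)·∏(1−qᵢ) over the active causes.
For the numerator, keep only easy paper=true terms: 0.066837 + 0.019288 = 0.086125
Normalizer over all consistent configurations: 0.029*0.85*0.85 + 0.52421*0.85*0.15 + 0.7087*0.15*0.85 + 0.857263*0.15*0.15 = 0.197437
Posterior = 0.086125 / 0.197437 ≈ 0.436

Now also conditioning on strong preparation=true:
P(high score | strong preparation) = 0.7087·0.85 + 0.857263·0.15 = 0.602395 + 0.128589 = 0.730984
The easy paper-present share is 0.857263·0.15 = 0.128589.
P(easy paper | high score, strong preparation) = 0.128589 / 0.730984 ≈ 0.176
The drop from 0.436 to 0.176 is the explaining-away (discounting) effect.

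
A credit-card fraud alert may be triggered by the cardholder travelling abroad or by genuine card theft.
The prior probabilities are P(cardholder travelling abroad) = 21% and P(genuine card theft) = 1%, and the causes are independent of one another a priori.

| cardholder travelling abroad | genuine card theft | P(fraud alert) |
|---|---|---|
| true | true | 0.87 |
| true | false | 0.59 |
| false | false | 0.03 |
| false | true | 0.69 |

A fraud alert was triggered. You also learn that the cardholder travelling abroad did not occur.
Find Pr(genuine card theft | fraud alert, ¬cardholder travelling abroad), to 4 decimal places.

Pr(genuine card theft | fraud alert, ¬cardholder travelling abroad) ≈ 0.1885

For the numerator, keep only genuine card theft=true terms: 0.69×0.01 = 0.006900
Normalizer over all consistent configurations: 0.03×0.99 + 0.69×0.01 = 0.036600
P(genuine card theft | fraud alert, ¬cardholder travelling abroad) = 0.006900/0.036600 ≈ 0.1885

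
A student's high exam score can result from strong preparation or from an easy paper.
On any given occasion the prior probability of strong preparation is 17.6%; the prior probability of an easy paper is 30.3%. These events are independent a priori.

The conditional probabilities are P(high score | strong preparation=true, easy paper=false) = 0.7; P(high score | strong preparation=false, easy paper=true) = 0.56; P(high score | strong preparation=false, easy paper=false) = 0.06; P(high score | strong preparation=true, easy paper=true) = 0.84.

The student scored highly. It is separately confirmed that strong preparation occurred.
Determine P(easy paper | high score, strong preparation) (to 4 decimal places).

P(easy paper | high score, strong preparation) ≈ 0.3428

Sum P(high score|·) weighted by the priors over both values of easy paper:
  P(high score | strong preparation) = 0.7·0.697 + 0.84·0.303
        = 0.487900 + 0.254520 = 0.742420
Configurations with easy paper contribute 0.254520, so
  P(easy paper | high score, strong preparation) = 0.254520 / 0.742420 ≈ 0.3428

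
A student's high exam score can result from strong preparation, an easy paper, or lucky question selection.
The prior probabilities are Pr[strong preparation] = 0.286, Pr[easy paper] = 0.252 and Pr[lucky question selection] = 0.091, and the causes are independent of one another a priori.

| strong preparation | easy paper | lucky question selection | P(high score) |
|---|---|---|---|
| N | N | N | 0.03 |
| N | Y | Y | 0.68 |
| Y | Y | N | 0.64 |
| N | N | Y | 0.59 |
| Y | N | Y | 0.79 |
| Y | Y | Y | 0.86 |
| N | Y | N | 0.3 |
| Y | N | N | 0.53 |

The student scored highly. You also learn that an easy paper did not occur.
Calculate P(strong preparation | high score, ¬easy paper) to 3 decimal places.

P(strong preparation | high score, ¬easy paper) ≈ 0.733

P(high score | ¬easy paper) = 0.03×0.714×0.909 + 0.59×0.714×0.091 + 0.53×0.286×0.909 + 0.79×0.286×0.091 = 0.019471 + 0.038335 + 0.137786 + 0.020561 = 0.216153
Of this, 0.158347 comes from 0.137786 + 0.020561 (the strong preparation=true cases).
Hence the posterior is 0.158347/0.216153 ≈ 0.733.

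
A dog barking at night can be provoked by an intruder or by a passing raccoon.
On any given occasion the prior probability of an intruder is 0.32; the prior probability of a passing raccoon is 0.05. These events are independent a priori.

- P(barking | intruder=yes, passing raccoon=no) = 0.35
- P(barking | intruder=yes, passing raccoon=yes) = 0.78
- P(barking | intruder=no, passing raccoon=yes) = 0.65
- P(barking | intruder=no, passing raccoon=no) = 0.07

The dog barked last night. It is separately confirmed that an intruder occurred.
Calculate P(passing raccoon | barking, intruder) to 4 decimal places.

P(passing raccoon | barking, intruder) ≈ 0.1050

P(barking | intruder) = 0.35×0.95 + 0.78×0.05 = 0.332500 + 0.039000 = 0.371500
The passing raccoon-present share is 0.78×0.05 = 0.039000.
P(passing raccoon | barking, intruder) = 0.039000 / 0.371500 ≈ 0.1050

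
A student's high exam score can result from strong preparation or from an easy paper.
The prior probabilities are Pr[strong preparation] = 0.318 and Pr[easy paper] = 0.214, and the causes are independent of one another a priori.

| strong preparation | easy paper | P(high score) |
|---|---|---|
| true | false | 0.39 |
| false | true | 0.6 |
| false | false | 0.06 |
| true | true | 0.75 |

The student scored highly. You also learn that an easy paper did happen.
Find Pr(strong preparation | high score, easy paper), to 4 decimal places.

Sum P(high score|·) weighted by the priors over both values of strong preparation:
  P(high score | easy paper) = 0.6·0.682 + 0.75·0.318
        = 0.409200 + 0.238500 = 0.647700
The terms with strong preparation present sum to 0.238500, so
  P(strong preparation | high score, easy paper) = 0.238500 / 0.647700 ≈ 0.3682

Pr(strong preparation | high score, easy paper) ≈ 0.3682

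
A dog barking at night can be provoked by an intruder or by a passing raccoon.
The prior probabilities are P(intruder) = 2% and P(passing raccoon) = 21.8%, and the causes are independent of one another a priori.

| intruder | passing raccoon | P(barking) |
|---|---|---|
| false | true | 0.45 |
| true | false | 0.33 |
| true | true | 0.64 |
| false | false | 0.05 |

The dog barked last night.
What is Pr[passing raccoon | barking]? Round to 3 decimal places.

Pr[passing raccoon | barking] ≈ 0.695

P(barking) = 0.05·0.98·0.782 + 0.45·0.98·0.218 + 0.33·0.02·0.782 + 0.64·0.02·0.218 = 0.038318 + 0.096138 + 0.005161 + 0.002790 = 0.142407
The passing raccoon-present share is 0.096138 + 0.002790 = 0.098928.
So P(passing raccoon | barking) = 0.098928/0.142407 ≈ 0.695.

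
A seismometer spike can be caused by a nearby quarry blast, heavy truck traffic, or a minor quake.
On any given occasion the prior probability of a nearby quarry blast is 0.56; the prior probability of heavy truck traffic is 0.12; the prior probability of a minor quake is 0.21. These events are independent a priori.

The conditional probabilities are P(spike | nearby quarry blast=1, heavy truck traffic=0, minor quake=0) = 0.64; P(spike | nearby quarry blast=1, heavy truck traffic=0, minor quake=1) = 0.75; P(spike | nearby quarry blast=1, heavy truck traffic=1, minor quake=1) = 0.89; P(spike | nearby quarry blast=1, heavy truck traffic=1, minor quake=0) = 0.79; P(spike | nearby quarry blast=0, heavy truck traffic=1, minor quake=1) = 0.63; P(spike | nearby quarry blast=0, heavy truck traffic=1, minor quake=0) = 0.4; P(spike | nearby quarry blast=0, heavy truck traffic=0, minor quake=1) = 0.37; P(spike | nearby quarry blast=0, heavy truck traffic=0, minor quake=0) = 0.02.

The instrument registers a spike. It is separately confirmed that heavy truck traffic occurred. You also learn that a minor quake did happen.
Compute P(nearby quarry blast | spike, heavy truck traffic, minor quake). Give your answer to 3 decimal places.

Sum P(spike|·) weighted by the priors over both values of nearby quarry blast:
  P(spike | heavy truck traffic, minor quake) = 0.63*0.44 + 0.89*0.56
        = 0.277200 + 0.498400 = 0.775600
Configurations with nearby quarry blast contribute 0.498400, so
  P(nearby quarry blast | spike, heavy truck traffic, minor quake) = 0.498400 / 0.775600 ≈ 0.643

P(nearby quarry blast | spike, heavy truck traffic, minor quake) ≈ 0.643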